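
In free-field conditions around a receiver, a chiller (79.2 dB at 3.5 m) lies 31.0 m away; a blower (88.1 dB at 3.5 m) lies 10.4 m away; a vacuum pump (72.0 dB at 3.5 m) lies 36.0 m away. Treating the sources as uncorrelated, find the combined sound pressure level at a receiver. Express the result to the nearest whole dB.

First find each source's level at the receiver (point-source: −20·log₁₀(r/r_ref)), then combine on an intensity basis.
chiller: 79.2 − 20·log₁₀(31.0/3.5) = 79.2 − 18.95 = 60.25 dB.
blower: 88.1 − 20·log₁₀(10.4/3.5) = 88.1 − 9.46 = 78.64 dB.
vacuum pump: 72.0 − 20·log₁₀(36.0/3.5) = 72.0 − 20.24 = 51.76 dB.
Σ 10^(L/10) = 7.434e+07 → L_total = 10·log₁₀(7.434e+07) = 78.71 dB.

79 dB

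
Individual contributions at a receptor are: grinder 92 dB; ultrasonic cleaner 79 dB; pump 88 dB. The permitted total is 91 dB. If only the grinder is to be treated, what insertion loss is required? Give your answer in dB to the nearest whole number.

5 dB

The untreated sources together contribute 10^(79/10) + 10^(88/10) = 7.104e+08, i.e. 88.51 dB.
The limit corresponds to 10^(91/10) = 1.259e+09; subtracting the fixed part leaves 5.485e+08 for the grinder, i.e. 87.39 dB.
So the grinder must be reduced from 92 to 87.39 dB: IL = 4.61 dB.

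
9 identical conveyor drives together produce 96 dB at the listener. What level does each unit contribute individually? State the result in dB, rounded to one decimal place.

9 equal contributions raise the level by 10·log₁₀ 9 = 9.542 dB, so each unit alone gives 96 − 9.542.

86.5 dB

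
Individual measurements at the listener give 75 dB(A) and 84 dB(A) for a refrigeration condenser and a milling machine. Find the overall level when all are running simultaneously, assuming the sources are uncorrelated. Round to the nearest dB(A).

85 dB(A)

Incoherent sources combine by intensity addition: L_total = 10·log₁₀(Σ 10^(L_i/10)).
Σ 10^(L/10) = 10^(75/10) + 10^(84/10) = 2.828e+08.
L_total = 10·log₁₀(2.828e+08) = 84.51 dB(A).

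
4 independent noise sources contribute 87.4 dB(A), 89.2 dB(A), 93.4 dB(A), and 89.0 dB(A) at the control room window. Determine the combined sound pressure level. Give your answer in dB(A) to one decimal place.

96.4 dB(A)

For uncorrelated sources the intensities add, so convert each level to linear form, sum, and take 10·log₁₀ of the total.
Σ 10^(L/10) = 10^(87.4/10) + 10^(89.2/10) + 10^(93.4/10) + 10^(89.0/10) = 4.363e+09.
L_total = 10·log₁₀(4.363e+09) = 96.40 dB(A).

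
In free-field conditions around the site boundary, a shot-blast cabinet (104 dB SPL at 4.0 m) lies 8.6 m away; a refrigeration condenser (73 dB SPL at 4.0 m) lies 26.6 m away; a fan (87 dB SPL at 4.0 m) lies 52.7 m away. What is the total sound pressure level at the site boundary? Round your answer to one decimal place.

Apply inverse-square spreading to bring every level to the receiver, then sum 10^(L/10).
shot-blast cabinet: 104 − 20·log₁₀(8.6/4.0) = 104 − 6.65 = 97.35 dB SPL.
refrigeration condenser: 73 − 20·log₁₀(26.6/4.0) = 73 − 16.46 = 56.54 dB SPL.
fan: 87 − 20·log₁₀(52.7/4.0) = 87 − 22.40 = 64.60 dB SPL.
Σ 10^(L/10) = 5.437e+09 → L_total = 10·log₁₀(5.437e+09) = 97.35 dB SPL.

97.4 dB SPL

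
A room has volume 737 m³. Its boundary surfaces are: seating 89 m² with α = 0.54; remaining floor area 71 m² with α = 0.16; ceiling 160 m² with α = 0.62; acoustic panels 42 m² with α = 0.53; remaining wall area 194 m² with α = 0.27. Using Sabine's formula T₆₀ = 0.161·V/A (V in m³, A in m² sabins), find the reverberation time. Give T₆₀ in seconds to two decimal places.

0.51 s

A = Σ Sᵢαᵢ = 89·0.54 + 71·0.16 + 160·0.62 + 42·0.53 + 194·0.27 = 233.26 m².
T₆₀ = 0.161 × 737 / 233.26 = 0.509 s.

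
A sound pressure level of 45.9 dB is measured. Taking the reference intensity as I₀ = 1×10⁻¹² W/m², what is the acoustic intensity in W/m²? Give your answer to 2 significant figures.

3.9e-08 W/m²

I/I₀ = 10^(45.9/10) = 3.89e+04, so I = 3.89e+04 × 10⁻¹² W/m².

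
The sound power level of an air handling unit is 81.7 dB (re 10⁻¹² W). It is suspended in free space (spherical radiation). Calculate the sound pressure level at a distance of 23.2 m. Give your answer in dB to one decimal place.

43.4 dB

L_p = L_w − 10·log₁₀(4π·r²) with r = 23.2 m.
4π·r² = 6764 m², 10·log₁₀ of that is 38.302 dB.
L_p = 81.7 − 38.302 = 43.40 dB.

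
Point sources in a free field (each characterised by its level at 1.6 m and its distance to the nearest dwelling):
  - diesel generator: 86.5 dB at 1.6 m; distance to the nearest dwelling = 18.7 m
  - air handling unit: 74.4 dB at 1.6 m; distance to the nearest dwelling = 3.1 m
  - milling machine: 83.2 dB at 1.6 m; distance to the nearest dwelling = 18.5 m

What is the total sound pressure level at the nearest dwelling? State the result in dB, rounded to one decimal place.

Propagate each source to the receiver with L = L_ref − 20·log₁₀(r/r_ref), then add intensities.
diesel generator: 86.5 − 20·log₁₀(18.7/1.6) = 86.5 − 21.35 = 65.15 dB.
air handling unit: 74.4 − 20·log₁₀(3.1/1.6) = 74.4 − 5.74 = 68.66 dB.
milling machine: 83.2 − 20·log₁₀(18.5/1.6) = 83.2 − 21.26 = 61.94 dB.
Σ 10^(L/10) = 1.217e+07 → L_total = 10·log₁₀(1.217e+07) = 70.85 dB.

70.9 dB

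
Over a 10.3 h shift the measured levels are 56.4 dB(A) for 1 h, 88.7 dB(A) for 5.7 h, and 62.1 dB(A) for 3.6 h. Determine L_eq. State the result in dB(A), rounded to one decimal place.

L_eq = 10·log₁₀[(1/T)·Σ tᵢ·10^(Lᵢ/10)] with T = 10.3 h.
Σ tᵢ·10^(Lᵢ/10) = 1·10^(56.4/10) + 5.7·10^(88.7/10) + 3.6·10^(62.1/10) = 4.232e+09.
L_eq = 10·log₁₀(4.232e+09/10.3) = 86.14 dB(A).

86.1 dB(A)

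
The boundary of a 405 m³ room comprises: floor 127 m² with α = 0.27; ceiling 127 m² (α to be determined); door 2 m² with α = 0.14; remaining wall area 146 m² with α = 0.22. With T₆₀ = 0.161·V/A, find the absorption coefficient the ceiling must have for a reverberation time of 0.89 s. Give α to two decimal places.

From T₆₀ = 0.161·V/A, the target T₆₀ = 0.89 s needs A = 0.161·405/0.89 = 73.26 m².
Absorption from the other surfaces = 127·0.27 + 2·0.14 + 146·0.22 = 66.69 m², so the ceiling must supply 6.57 m² over 127 m².
α = 6.57/127 = 0.052.

0.05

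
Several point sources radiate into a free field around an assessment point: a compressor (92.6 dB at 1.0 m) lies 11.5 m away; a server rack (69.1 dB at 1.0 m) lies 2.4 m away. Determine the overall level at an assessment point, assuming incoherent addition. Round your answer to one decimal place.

71.8 dB

Propagate each source to the receiver with L = L_ref − 20·log₁₀(r/r_ref), then add intensities.
compressor: 92.6 − 20·log₁₀(11.5/1.0) = 92.6 − 21.21 = 71.39 dB.
server rack: 69.1 − 20·log₁₀(2.4/1.0) = 69.1 − 7.60 = 61.50 dB.
Σ 10^(L/10) = 1.517e+07 → L_total = 10·log₁₀(1.517e+07) = 71.81 dB.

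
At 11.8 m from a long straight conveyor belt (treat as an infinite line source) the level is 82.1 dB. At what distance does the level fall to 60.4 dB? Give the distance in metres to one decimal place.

1745.3 m

For a line source L₁ − L₂ = 10·log₁₀(r₂/r₁), so r₂ = r₁·10^((L₁−L₂)/10).
r₂ = 11.8·10^((82.1−60.4)/10) = 11.8·10^(21.7/10) = 1745.35 m.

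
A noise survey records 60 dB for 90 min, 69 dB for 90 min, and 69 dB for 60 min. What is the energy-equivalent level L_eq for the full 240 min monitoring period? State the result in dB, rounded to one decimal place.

The energy average is taken in the linear domain: L_eq = 10·log₁₀[(Σ tᵢ·10^(Lᵢ/10))/T], T = 240 min.
Σ tᵢ·10^(Lᵢ/10) = 90·10^(60/10) + 90·10^(69/10) + 60·10^(69/10) = 1.281e+09.
L_eq = 10·log₁₀(1.281e+09/240) = 67.28 dB.

67.3 dB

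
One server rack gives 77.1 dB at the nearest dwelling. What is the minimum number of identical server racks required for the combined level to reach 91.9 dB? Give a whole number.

N identical sources give L₁ + 10·log₁₀ N, so require 10·log₁₀ N ≥ 91.9 − 77.1 = 14.8 dB.
N ≥ 10^(14.8/10) = 30.200, so N = 31.

31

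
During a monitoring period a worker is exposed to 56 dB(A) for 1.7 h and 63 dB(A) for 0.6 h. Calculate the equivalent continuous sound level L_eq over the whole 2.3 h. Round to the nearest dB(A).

59 dB(A)

The energy average is taken in the linear domain: L_eq = 10·log₁₀[(Σ tᵢ·10^(Lᵢ/10))/T], T = 2.3 h.
Σ tᵢ·10^(Lᵢ/10) = 1.7·10^(56/10) + 0.6·10^(63/10) = 1.874e+06.
L_eq = 10·log₁₀(1.874e+06/2.3) = 59.11 dB(A).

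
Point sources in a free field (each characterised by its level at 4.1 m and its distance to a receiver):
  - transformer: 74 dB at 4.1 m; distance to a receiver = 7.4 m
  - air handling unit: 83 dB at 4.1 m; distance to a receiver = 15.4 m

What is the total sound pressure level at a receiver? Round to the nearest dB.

73 dB

Apply inverse-square spreading to bring every level to the receiver, then sum 10^(L/10).
transformer: 74 − 20·log₁₀(7.4/4.1) = 74 − 5.13 = 68.87 dB.
air handling unit: 83 − 20·log₁₀(15.4/4.1) = 83 − 11.49 = 71.51 dB.
Σ 10^(L/10) = 2.185e+07 → L_total = 10·log₁₀(2.185e+07) = 73.40 dB.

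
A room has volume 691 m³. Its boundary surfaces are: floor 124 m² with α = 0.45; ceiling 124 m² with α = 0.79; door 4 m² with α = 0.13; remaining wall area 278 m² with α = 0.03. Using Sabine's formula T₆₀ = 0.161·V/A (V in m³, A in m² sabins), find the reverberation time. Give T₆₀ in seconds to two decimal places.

Total absorption A = 124·0.45 + 124·0.79 + 4·0.13 + 278·0.03 = 162.62 m² sabins.
T₆₀ = 0.161 × 691 / 162.62 = 0.684 s.

0.68 s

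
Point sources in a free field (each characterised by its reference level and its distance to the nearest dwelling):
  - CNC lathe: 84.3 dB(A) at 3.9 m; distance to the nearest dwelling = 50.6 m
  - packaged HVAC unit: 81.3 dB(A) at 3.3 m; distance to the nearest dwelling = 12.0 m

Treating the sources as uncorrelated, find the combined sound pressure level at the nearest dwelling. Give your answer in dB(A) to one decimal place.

70.7 dB(A)

Apply inverse-square spreading to bring every level to the receiver, then sum 10^(L/10).
CNC lathe: 84.3 − 20·log₁₀(50.6/3.9) = 84.3 − 22.26 = 62.04 dB(A).
packaged HVAC unit: 81.3 − 20·log₁₀(12.0/3.3) = 81.3 − 11.21 = 70.09 dB(A).
Σ 10^(L/10) = 1.180e+07 → L_total = 10·log₁₀(1.180e+07) = 70.72 dB(A).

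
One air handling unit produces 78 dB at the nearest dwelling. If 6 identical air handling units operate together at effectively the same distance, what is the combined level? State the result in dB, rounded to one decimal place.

With 6 equal, uncorrelated contributions the intensity is 6× that of one unit, giving a rise of 10·log₁₀ 6.
L_total = 78 + 10·log₁₀(6) = 78 + 7.782 = 85.78 dB.

85.8 dB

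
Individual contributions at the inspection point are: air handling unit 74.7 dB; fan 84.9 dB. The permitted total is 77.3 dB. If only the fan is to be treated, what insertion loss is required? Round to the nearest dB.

Fixed contribution from the other source: Σ 10^(L/10) = 10^(74.7/10) = 2.951e+07 (74.70 dB).
The limit corresponds to 10^(77.3/10) = 5.370e+07; subtracting the fixed part leaves 2.419e+07 for the fan, i.e. 73.84 dB.
Required insertion loss = 84.9 − 73.84 = 11.06 dB.

11 dB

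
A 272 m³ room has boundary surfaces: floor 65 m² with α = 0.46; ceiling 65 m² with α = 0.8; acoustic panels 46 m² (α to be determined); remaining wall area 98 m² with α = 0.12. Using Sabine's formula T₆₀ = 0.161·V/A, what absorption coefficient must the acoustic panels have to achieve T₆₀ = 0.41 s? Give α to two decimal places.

0.29

Required total absorption A = 0.161·272/0.41 = 106.81 m².
Absorption from the other surfaces = 65·0.46 + 65·0.8 + 98·0.12 = 93.66 m², so the acoustic panels must supply 13.15 m² over 46 m².
α = 13.15/46 = 0.286.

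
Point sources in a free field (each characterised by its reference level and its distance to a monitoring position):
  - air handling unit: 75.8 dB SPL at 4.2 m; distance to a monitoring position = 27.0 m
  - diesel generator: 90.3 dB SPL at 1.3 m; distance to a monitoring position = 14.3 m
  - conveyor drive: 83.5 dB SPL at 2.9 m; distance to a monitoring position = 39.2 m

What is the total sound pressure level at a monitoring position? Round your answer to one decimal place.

70.4 dB SPL

First find each source's level at the receiver (point-source: −20·log₁₀(r/r_ref)), then combine on an intensity basis.
air handling unit: 75.8 − 20·log₁₀(27.0/4.2) = 75.8 − 16.16 = 59.64 dB SPL.
diesel generator: 90.3 − 20·log₁₀(14.3/1.3) = 90.3 − 20.83 = 69.47 dB SPL.
conveyor drive: 83.5 − 20·log₁₀(39.2/2.9) = 83.5 − 22.62 = 60.88 dB SPL.
Σ 10^(L/10) = 1.100e+07 → L_total = 10·log₁₀(1.100e+07) = 70.41 dB SPL.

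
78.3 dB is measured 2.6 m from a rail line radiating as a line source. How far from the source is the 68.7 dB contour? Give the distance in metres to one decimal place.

23.7 m

For a line source L₁ − L₂ = 10·log₁₀(r₂/r₁), so r₂ = r₁·10^((L₁−L₂)/10).
r₂ = 2.6·10^((78.3−68.7)/10) = 2.6·10^(9.6/10) = 23.71 m.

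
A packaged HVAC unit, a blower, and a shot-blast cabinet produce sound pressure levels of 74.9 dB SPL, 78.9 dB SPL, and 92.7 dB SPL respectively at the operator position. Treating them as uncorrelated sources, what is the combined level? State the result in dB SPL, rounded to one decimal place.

92.9 dB SPL

For uncorrelated sources the intensities add, so convert each level to linear form, sum, and take 10·log₁₀ of the total.
Σ 10^(L/10) = 10^(74.9/10) + 10^(78.9/10) + 10^(92.7/10) = 1.971e+09.
L_total = 10·log₁₀(1.971e+09) = 92.95 dB SPL.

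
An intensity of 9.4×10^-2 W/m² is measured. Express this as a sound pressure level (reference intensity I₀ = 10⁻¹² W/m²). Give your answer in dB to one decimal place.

109.7 dB

L = 10·log₁₀(I/I₀) = 10·log₁₀(9.4×10^-2/10⁻¹²) = 10·log₁₀(9.4×10^10).
L = 10·(0.9731 + 10) = 109.73 dB.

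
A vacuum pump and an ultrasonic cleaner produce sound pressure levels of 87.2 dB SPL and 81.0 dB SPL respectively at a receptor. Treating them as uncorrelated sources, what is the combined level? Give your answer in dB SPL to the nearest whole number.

For uncorrelated sources the intensities add, so convert each level to linear form, sum, and take 10·log₁₀ of the total.
Σ 10^(L/10) = 10^(87.2/10) + 10^(81.0/10) = 6.507e+08.
L_total = 10·log₁₀(6.507e+08) = 88.13 dB SPL.

88 dB SPL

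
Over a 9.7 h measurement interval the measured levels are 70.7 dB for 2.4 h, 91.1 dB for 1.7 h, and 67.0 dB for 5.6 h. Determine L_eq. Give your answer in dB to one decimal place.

L_eq = 10·log₁₀[(1/T)·Σ tᵢ·10^(Lᵢ/10)] with T = 9.7 h.
Σ tᵢ·10^(Lᵢ/10) = 2.4·10^(70.7/10) + 1.7·10^(91.1/10) + 5.6·10^(67.0/10) = 2.246e+09.
L_eq = 10·log₁₀(2.246e+09/9.7) = 83.65 dB.

83.6 dB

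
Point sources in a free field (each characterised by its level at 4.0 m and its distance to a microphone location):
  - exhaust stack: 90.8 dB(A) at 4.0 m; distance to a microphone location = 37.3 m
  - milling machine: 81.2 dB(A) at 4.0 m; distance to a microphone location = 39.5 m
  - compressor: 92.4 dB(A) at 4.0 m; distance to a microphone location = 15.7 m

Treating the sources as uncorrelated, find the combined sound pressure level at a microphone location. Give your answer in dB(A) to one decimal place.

Propagate each source to the receiver with L = L_ref − 20·log₁₀(r/r_ref), then add intensities.
exhaust stack: 90.8 − 20·log₁₀(37.3/4.0) = 90.8 − 19.39 = 71.41 dB(A).
milling machine: 81.2 − 20·log₁₀(39.5/4.0) = 81.2 − 19.89 = 61.31 dB(A).
compressor: 92.4 − 20·log₁₀(15.7/4.0) = 92.4 − 11.88 = 80.52 dB(A).
Σ 10^(L/10) = 1.280e+08 → L_total = 10·log₁₀(1.280e+08) = 81.07 dB(A).

81.1 dB(A)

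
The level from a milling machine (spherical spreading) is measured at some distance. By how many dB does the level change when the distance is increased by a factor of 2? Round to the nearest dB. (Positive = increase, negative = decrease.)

A point source loses 6 dB per doubling of distance; generally ΔL = −20·log₁₀(r₂/r₁).
ΔL = −20·log₁₀(2) = -6.02 dB.

-6 dB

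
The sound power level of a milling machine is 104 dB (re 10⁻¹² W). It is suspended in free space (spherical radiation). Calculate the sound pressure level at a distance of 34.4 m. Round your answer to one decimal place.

L_p = L_w − 10·log₁₀(4π·r²) with r = 34.4 m.
4π·r² = 1.487e+04 m², 10·log₁₀ of that is 41.723 dB.
L_p = 104 − 41.723 = 62.28 dB.

62.3 dB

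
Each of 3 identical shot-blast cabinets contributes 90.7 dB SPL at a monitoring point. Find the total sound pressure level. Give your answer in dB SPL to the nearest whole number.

95 dB SPL

With 3 equal, uncorrelated contributions the intensity is 3× that of one unit, giving a rise of 10·log₁₀ 3.
L_total = 90.7 + 10·log₁₀(3) = 90.7 + 4.771 = 95.47 dB SPL.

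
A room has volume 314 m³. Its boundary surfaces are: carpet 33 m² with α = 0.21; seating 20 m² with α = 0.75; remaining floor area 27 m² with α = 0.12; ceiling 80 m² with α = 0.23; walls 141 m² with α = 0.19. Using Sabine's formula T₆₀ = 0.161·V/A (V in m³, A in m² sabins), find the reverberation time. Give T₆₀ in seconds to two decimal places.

0.72 s

Total absorption A = 33·0.21 + 20·0.75 + 27·0.12 + 80·0.23 + 141·0.19 = 70.36 m² sabins.
T₆₀ = 0.161·V/A = 0.161·314/70.36 = 0.719 s.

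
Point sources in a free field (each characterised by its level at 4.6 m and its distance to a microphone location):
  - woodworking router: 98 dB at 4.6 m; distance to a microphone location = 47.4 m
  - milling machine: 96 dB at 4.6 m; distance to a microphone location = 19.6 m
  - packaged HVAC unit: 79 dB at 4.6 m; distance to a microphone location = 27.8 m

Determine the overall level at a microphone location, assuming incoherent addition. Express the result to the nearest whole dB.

84 dB

Propagate each source to the receiver with L = L_ref − 20·log₁₀(r/r_ref), then add intensities.
woodworking router: 98 − 20·log₁₀(47.4/4.6) = 98 − 20.26 = 77.74 dB.
milling machine: 96 − 20·log₁₀(19.6/4.6) = 96 − 12.59 = 83.41 dB.
packaged HVAC unit: 79 − 20·log₁₀(27.8/4.6) = 79 − 15.63 = 63.37 dB.
Σ 10^(L/10) = 2.809e+08 → L_total = 10·log₁₀(2.809e+08) = 84.49 dB.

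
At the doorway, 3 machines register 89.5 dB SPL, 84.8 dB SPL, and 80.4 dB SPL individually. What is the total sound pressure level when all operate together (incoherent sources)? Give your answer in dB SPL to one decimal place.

91.1 dB SPL

Incoherent sources combine by intensity addition: L_total = 10·log₁₀(Σ 10^(L_i/10)).
Σ 10^(L/10) = 10^(89.5/10) + 10^(84.8/10) + 10^(80.4/10) = 1.303e+09.
L_total = 10·log₁₀(1.303e+09) = 91.15 dB SPL.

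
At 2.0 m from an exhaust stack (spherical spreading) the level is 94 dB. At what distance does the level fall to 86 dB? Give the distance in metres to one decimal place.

The 8.0 dB drop corresponds to a distance ratio of 10^(8.0/20) for a point source.
r₂ = 2.0·10^((94−86)/20) = 2.0·10^(8.0/20) = 5.02 m.

5.0 m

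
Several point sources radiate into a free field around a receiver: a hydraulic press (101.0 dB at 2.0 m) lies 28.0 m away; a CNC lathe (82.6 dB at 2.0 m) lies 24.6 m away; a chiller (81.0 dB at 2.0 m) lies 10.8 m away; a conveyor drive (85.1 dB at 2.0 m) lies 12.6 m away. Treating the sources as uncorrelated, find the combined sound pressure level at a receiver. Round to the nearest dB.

79 dB

Propagate each source to the receiver with L = L_ref − 20·log₁₀(r/r_ref), then add intensities.
hydraulic press: 101.0 − 20·log₁₀(28.0/2.0) = 101.0 − 22.92 = 78.08 dB.
CNC lathe: 82.6 − 20·log₁₀(24.6/2.0) = 82.6 − 21.80 = 60.80 dB.
chiller: 81.0 − 20·log₁₀(10.8/2.0) = 81.0 − 14.65 = 66.35 dB.
conveyor drive: 85.1 − 20·log₁₀(12.6/2.0) = 85.1 − 15.99 = 69.11 dB.
Σ 10^(L/10) = 7.790e+07 → L_total = 10·log₁₀(7.790e+07) = 78.92 dB.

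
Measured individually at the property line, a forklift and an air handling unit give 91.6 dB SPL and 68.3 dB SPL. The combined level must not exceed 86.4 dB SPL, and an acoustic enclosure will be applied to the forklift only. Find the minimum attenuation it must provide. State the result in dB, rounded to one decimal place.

5.3 dB

The untreated sources together contribute 10^(68.3/10) = 6.761e+06, i.e. 68.30 dB SPL.
The limit corresponds to 10^(86.4/10) = 4.365e+08; subtracting the fixed part leaves 4.298e+08 for the forklift, i.e. 86.33 dB SPL.
Required insertion loss = 91.6 − 86.33 = 5.27 dB.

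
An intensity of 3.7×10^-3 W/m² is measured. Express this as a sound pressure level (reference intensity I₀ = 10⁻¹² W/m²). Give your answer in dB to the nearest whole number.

Dividing by I₀ shifts the exponent by 12: I/I₀ = 3.7×10^9.
L = 10·(0.5682 + 9) = 95.68 dB.

96 dB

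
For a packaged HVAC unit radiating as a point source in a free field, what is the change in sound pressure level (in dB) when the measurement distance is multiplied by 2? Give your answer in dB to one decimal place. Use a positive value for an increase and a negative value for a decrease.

-6.0 dB

With spherical spreading the level changes by −20·log₁₀(r₂/r₁).
ΔL = −20·log₁₀(2) = -6.02 dB.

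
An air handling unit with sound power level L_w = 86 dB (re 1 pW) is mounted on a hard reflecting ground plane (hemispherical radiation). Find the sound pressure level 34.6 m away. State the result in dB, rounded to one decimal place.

The power spreads over a hemisphere of area 2π·r², so L_p = L_w − 10·log₁₀(2π·r²).
2π·r² = 7522 m², 10·log₁₀ of that is 38.763 dB.
L_p = 86 − 38.763 = 47.24 dB.

47.2 dB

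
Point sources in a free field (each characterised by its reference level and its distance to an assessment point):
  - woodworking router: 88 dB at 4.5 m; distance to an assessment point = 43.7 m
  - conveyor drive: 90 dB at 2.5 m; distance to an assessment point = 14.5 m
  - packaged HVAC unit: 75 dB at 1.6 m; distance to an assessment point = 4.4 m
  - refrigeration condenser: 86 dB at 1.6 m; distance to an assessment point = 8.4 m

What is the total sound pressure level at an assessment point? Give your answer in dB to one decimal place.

First find each source's level at the receiver (point-source: −20·log₁₀(r/r_ref)), then combine on an intensity basis.
woodworking router: 88 − 20·log₁₀(43.7/4.5) = 88 − 19.75 = 68.25 dB.
conveyor drive: 90 − 20·log₁₀(14.5/2.5) = 90 − 15.27 = 74.73 dB.
packaged HVAC unit: 75 − 20·log₁₀(4.4/1.6) = 75 − 8.79 = 66.21 dB.
refrigeration condenser: 86 − 20·log₁₀(8.4/1.6) = 86 − 14.40 = 71.60 dB.
Σ 10^(L/10) = 5.504e+07 → L_total = 10·log₁₀(5.504e+07) = 77.41 dB.

77.4 dB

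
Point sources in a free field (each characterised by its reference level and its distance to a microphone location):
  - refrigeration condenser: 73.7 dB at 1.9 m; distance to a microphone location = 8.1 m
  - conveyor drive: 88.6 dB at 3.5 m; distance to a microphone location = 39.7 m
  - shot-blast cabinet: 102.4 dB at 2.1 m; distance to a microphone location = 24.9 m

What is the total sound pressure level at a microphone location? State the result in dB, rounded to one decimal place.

First find each source's level at the receiver (point-source: −20·log₁₀(r/r_ref)), then combine on an intensity basis.
refrigeration condenser: 73.7 − 20·log₁₀(8.1/1.9) = 73.7 − 12.59 = 61.11 dB.
conveyor drive: 88.6 − 20·log₁₀(39.7/3.5) = 88.6 − 21.09 = 67.51 dB.
shot-blast cabinet: 102.4 − 20·log₁₀(24.9/2.1) = 102.4 − 21.48 = 80.92 dB.
Σ 10^(L/10) = 1.305e+08 → L_total = 10·log₁₀(1.305e+08) = 81.16 dB.

81.2 dB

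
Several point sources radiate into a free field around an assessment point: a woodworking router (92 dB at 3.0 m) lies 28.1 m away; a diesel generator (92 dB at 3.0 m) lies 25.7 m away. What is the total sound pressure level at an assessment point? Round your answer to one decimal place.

76.0 dB

First find each source's level at the receiver (point-source: −20·log₁₀(r/r_ref)), then combine on an intensity basis.
woodworking router: 92 − 20·log₁₀(28.1/3.0) = 92 − 19.43 = 72.57 dB.
diesel generator: 92 − 20·log₁₀(25.7/3.0) = 92 − 18.66 = 73.34 dB.
Σ 10^(L/10) = 3.966e+07 → L_total = 10·log₁₀(3.966e+07) = 75.98 dB.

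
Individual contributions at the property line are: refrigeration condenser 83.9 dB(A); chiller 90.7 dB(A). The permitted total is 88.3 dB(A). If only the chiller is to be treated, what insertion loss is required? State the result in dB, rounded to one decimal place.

4.4 dB

Fixed contribution from the other source: Σ 10^(L/10) = 10^(83.9/10) = 2.455e+08 (83.90 dB(A)).
To meet 88.3 dB(A) overall, the treated chiller may contribute at most 10^(88.3/10) − 2.455e+08 = 4.306e+08, i.e. 86.34 dB(A).
So the chiller must be reduced from 90.7 to 86.34 dB(A): IL = 4.36 dB.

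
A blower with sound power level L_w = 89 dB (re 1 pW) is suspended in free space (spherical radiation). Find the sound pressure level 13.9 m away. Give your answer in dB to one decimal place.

55.1 dB

L_p = L_w − 10·log₁₀(4π·r²) with r = 13.9 m.
4π·r² = 2428 m², 10·log₁₀ of that is 33.852 dB.
L_p = 89 − 33.852 = 55.15 dB.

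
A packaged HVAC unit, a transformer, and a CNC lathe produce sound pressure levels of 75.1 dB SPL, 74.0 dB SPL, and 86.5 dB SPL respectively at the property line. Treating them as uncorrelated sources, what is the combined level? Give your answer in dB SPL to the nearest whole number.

For uncorrelated sources the intensities add, so convert each level to linear form, sum, and take 10·log₁₀ of the total.
Σ 10^(L/10) = 10^(75.1/10) + 10^(74.0/10) + 10^(86.5/10) = 5.042e+08.
L_total = 10·log₁₀(5.042e+08) = 87.03 dB SPL.

87 dB SPL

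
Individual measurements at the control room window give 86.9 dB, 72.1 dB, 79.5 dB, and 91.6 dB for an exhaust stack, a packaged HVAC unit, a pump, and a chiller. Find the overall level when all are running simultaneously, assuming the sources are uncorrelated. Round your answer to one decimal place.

Incoherent sources combine by intensity addition: L_total = 10·log₁₀(Σ 10^(L_i/10)).
Σ 10^(L/10) = 10^(86.9/10) + 10^(72.1/10) + 10^(79.5/10) + 10^(91.6/10) = 2.041e+09.
L_total = 10·log₁₀(2.041e+09) = 93.10 dB.

93.1 dB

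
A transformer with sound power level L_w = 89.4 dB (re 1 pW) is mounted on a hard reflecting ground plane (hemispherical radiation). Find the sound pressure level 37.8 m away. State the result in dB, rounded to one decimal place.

The power spreads over a hemisphere of area 2π·r², so L_p = L_w − 10·log₁₀(2π·r²).
2π·r² = 8978 m², 10·log₁₀ of that is 39.532 dB.
L_p = 89.4 − 39.532 = 49.87 dB.

49.9 dB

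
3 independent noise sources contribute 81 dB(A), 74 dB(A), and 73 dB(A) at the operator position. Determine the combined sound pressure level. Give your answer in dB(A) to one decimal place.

82.3 dB(A)

For uncorrelated sources the intensities add, so convert each level to linear form, sum, and take 10·log₁₀ of the total.
Σ 10^(L/10) = 10^(81/10) + 10^(74/10) + 10^(73/10) = 1.710e+08.
L_total = 10·log₁₀(1.710e+08) = 82.33 dB(A).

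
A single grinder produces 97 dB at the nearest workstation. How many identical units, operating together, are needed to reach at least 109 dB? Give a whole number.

N identical sources give L₁ + 10·log₁₀ N, so require 10·log₁₀ N ≥ 109 − 97 = 12.0 dB.
N ≥ 10^(12.0/10) = 15.849, so N = 16.

16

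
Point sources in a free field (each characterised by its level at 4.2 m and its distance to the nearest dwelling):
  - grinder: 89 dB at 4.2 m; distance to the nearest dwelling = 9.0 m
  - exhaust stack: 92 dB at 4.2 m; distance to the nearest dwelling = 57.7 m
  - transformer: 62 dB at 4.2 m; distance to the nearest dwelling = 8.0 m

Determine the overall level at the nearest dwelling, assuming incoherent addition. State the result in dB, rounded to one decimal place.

82.6 dB

First find each source's level at the receiver (point-source: −20·log₁₀(r/r_ref)), then combine on an intensity basis.
grinder: 89 − 20·log₁₀(9.0/4.2) = 89 − 6.62 = 82.38 dB.
exhaust stack: 92 − 20·log₁₀(57.7/4.2) = 92 − 22.76 = 69.24 dB.
transformer: 62 − 20·log₁₀(8.0/4.2) = 62 − 5.60 = 56.40 dB.
Σ 10^(L/10) = 1.818e+08 → L_total = 10·log₁₀(1.818e+08) = 82.60 dB.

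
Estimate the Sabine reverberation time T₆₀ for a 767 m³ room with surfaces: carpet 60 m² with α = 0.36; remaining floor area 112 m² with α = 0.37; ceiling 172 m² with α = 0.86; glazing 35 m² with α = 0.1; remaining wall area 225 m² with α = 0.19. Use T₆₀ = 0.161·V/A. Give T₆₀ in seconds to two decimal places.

0.48 s

A = Σ Sᵢαᵢ = 60·0.36 + 112·0.37 + 172·0.86 + 35·0.1 + 225·0.19 = 257.21 m².
T₆₀ = 0.161 × 767 / 257.21 = 0.480 s.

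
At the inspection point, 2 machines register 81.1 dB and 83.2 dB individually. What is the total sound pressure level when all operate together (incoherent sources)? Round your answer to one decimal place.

For uncorrelated sources the intensities add, so convert each level to linear form, sum, and take 10·log₁₀ of the total.
Σ 10^(L/10) = 10^(81.1/10) + 10^(83.2/10) = 3.378e+08.
L_total = 10·log₁₀(3.378e+08) = 85.29 dB.

85.3 dB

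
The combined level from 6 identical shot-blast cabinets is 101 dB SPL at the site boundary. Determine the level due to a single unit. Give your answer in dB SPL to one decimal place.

93.2 dB SPL

Dividing the total intensity by 6 lowers the level by 10·log₁₀ 6 = 7.782 dB: L₁ = 101 − 7.782.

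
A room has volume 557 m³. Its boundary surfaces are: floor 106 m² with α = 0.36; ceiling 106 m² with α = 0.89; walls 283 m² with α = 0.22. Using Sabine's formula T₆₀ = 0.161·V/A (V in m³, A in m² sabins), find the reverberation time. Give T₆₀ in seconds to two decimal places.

0.46 s

Summing Sᵢαᵢ: 106·0.36 + 106·0.89 + 283·0.22 = 194.76 m².
T₆₀ = 0.161 × 557 / 194.76 = 0.460 s.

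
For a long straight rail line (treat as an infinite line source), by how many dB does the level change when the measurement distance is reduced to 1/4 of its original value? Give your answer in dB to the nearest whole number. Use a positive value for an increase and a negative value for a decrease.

+6 dB

Line-source spreading: ΔL = −10·log₁₀(r₂/r₁).
ΔL = −10·log₁₀(0.25) = +6.02 dB.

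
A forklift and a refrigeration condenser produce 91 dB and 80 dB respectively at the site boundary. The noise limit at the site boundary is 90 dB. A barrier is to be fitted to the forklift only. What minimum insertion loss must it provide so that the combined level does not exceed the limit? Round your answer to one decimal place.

1.5 dB

Everything except the forklift sums to 10^(80/10) = 1.000e+08 in linear terms, 80.00 dB.
The limit corresponds to 10^(90/10) = 1.000e+09; subtracting the fixed part leaves 9.000e+08 for the forklift, i.e. 89.54 dB.
Required insertion loss = 91 − 89.54 = 1.46 dB.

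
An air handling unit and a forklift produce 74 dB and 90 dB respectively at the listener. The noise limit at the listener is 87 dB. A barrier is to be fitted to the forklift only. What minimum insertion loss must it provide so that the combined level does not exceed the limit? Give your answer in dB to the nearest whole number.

Everything except the forklift sums to 10^(74/10) = 2.512e+07 in linear terms, 74.00 dB.
The limit corresponds to 10^(87/10) = 5.012e+08; subtracting the fixed part leaves 4.761e+08 for the forklift, i.e. 86.78 dB.
So the forklift must be reduced from 90 to 86.78 dB: IL = 3.22 dB.

3 dB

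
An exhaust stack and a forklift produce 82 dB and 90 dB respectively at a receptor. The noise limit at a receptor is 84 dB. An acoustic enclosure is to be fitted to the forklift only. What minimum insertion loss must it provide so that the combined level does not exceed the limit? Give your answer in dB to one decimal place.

10.3 dB

Everything except the forklift sums to 10^(82/10) = 1.585e+08 in linear terms, 82.00 dB.
To meet 84 dB overall, the treated forklift may contribute at most 10^(84/10) − 1.585e+08 = 9.270e+07, i.e. 79.67 dB.
So the forklift must be reduced from 90 to 79.67 dB: IL = 10.33 dB.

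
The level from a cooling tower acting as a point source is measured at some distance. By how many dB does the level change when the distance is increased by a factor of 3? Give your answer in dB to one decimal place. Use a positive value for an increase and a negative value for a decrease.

-9.5 dB

Point-source spreading: ΔL = −20·log₁₀(r₂/r₁).
ΔL = −20·log₁₀(3) = -9.54 dB.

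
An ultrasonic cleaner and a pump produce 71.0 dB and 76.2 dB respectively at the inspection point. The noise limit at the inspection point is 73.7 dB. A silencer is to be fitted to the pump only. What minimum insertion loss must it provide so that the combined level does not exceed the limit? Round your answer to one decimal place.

5.8 dB

Fixed contribution from the other source: Σ 10^(L/10) = 10^(71.0/10) = 1.259e+07 (71.00 dB).
The limit corresponds to 10^(73.7/10) = 2.344e+07; subtracting the fixed part leaves 1.085e+07 for the pump, i.e. 70.36 dB.
Required insertion loss = 76.2 − 70.36 = 5.84 dB.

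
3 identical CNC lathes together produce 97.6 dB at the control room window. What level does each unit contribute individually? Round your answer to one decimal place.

For N identical incoherent sources L_total = L₁ + 10·log₁₀ N, so L₁ = 97.6 − 10·log₁₀(3) = 97.6 − 4.771.

92.8 dB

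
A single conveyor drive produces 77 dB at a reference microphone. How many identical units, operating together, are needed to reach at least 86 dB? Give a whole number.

Need L₁ + 10·log₁₀ N ≥ 86, i.e. log₁₀ N ≥ 0.90.
N ≥ 10^(9.0/10) = 7.943, so N = 8.

8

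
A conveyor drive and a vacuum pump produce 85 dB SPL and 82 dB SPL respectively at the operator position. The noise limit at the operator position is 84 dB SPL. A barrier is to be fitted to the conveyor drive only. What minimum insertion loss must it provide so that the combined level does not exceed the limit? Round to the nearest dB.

Everything except the conveyor drive sums to 10^(82/10) = 1.585e+08 in linear terms, 82.00 dB SPL.
The limit corresponds to 10^(84/10) = 2.512e+08; subtracting the fixed part leaves 9.270e+07 for the conveyor drive, i.e. 79.67 dB SPL.
So the conveyor drive must be reduced from 85 to 79.67 dB SPL: IL = 5.33 dB.

5 dB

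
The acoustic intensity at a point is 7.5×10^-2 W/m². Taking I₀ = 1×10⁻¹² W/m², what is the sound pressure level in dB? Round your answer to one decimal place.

108.8 dB

L = 10·log₁₀(I/I₀) = 10·log₁₀(7.5×10^-2/10⁻¹²) = 10·log₁₀(7.5×10^10).
L = 10·(0.8751 + 10) = 108.75 dB.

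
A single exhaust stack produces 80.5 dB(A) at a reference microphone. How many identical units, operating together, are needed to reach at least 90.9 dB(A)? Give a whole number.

11

The shortfall is 90.9 − 80.5 = 10.4 dB, and N units add 10·log₁₀ N, so need 10·log₁₀ N ≥ 10.4.
N ≥ 10^(10.4/10) = 10.965, so N = 11.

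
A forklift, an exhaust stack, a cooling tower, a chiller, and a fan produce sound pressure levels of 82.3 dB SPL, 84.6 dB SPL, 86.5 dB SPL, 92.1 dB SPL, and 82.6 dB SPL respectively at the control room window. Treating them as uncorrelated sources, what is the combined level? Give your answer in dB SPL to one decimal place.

94.3 dB SPL

Incoherent sources combine by intensity addition: L_total = 10·log₁₀(Σ 10^(L_i/10)).
Σ 10^(L/10) = 10^(82.3/10) + 10^(84.6/10) + 10^(86.5/10) + 10^(92.1/10) + 10^(82.6/10) = 2.709e+09.
L_total = 10·log₁₀(2.709e+09) = 94.33 dB SPL.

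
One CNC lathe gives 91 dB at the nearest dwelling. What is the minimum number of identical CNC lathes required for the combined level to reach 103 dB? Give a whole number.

16

N identical sources give L₁ + 10·log₁₀ N, so require 10·log₁₀ N ≥ 103 − 91 = 12.0 dB.
N ≥ 10^(12.0/10) = 15.849, so N = 16.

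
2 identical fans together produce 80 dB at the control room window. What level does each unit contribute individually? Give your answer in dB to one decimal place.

Dividing the total intensity by 2 lowers the level by 10·log₁₀ 2 = 3.010 dB: L₁ = 80 − 3.010.

77.0 dB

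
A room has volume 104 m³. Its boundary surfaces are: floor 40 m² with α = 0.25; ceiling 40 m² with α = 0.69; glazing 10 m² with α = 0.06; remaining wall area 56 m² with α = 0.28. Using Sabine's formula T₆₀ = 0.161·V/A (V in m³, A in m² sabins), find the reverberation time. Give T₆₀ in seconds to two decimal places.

0.31 s

Summing Sᵢαᵢ: 40·0.25 + 40·0.69 + 10·0.06 + 56·0.28 = 53.88 m².
T₆₀ = 0.161 × 104 / 53.88 = 0.311 s.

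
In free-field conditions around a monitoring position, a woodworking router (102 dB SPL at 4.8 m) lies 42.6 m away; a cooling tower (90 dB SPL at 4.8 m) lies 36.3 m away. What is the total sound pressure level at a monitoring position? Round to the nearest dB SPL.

Apply inverse-square spreading to bring every level to the receiver, then sum 10^(L/10).
woodworking router: 102 − 20·log₁₀(42.6/4.8) = 102 − 18.96 = 83.04 dB SPL.
cooling tower: 90 − 20·log₁₀(36.3/4.8) = 90 − 17.57 = 72.43 dB SPL.
Σ 10^(L/10) = 2.187e+08 → L_total = 10·log₁₀(2.187e+08) = 83.40 dB SPL.

83 dB SPL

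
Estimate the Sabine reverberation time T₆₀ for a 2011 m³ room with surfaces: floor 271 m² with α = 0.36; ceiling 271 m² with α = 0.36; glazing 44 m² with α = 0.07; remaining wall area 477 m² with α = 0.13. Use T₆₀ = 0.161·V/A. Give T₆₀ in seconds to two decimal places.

A = Σ Sᵢαᵢ = 271·0.36 + 271·0.36 + 44·0.07 + 477·0.13 = 260.21 m².
T₆₀ = 0.161 × 2011 / 260.21 = 1.244 s.

1.24 s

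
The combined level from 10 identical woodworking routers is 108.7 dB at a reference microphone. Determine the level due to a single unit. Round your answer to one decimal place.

Dividing the total intensity by 10 lowers the level by 10·log₁₀ 10 = 10.000 dB: L₁ = 108.7 − 10.000.

98.7 dB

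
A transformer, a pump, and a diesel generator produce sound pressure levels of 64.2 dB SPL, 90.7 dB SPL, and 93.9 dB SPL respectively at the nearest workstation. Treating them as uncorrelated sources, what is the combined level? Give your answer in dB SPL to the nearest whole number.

96 dB SPL

Incoherent sources combine by intensity addition: L_total = 10·log₁₀(Σ 10^(L_i/10)).
Σ 10^(L/10) = 10^(64.2/10) + 10^(90.7/10) + 10^(93.9/10) = 3.632e+09.
L_total = 10·log₁₀(3.632e+09) = 95.60 dB SPL.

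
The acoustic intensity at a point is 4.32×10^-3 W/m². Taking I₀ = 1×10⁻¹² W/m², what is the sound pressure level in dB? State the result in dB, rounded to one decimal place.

L = 10·log₁₀(I/I₀) = 10·log₁₀(4.32×10^-3/10⁻¹²) = 10·log₁₀(4.32×10^9).
L = 10·(0.6355 + 9) = 96.35 dB.

96.4 dB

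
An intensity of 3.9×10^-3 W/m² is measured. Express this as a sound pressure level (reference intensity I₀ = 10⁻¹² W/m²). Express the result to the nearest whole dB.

Dividing by I₀ shifts the exponent by 12: I/I₀ = 3.9×10^9.
L = 10·(0.5911 + 9) = 95.91 dB.

96 dB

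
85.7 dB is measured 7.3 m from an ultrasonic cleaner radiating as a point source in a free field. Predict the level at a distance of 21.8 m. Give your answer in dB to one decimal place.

Spherical spreading from a point source gives a 20·log₁₀(r₂/r₁) drop.
L₂ = 85.7 − 20·log₁₀(21.8/7.3) = 85.7 − 9.503 = 76.20 dB.

76.2 dB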